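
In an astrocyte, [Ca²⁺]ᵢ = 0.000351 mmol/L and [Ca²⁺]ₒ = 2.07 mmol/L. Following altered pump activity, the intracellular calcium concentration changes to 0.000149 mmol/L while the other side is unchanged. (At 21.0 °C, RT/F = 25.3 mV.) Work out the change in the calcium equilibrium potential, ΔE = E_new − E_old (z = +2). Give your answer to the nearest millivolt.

E_old = (25.3/2)·ln(2.07/0.000351) = 109.83 mV
E_new = (25.3/2)·ln(2.07/0.000149) = 120.67 mV
ΔE = 120.67 − (109.83) = 10.84 mV

11 mV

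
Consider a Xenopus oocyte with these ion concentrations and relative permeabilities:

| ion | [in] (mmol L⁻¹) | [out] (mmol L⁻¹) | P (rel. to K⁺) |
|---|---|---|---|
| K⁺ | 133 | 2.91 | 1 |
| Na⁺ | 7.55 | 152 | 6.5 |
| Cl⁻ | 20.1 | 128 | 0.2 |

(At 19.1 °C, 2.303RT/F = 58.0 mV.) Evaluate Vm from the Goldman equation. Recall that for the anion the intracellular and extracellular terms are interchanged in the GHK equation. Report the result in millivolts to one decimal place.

39.5 mV

Vm = 58.0 · log₁₀[(Σ P·[cation]ₒ + Σ P·[anion]ᵢ) / (Σ P·[cation]ᵢ + Σ P·[anion]ₒ)]
Numerator = 1×2.91 + 6.5×152 + 0.2×20.1 = 994.9
Denominator = 1×133 + 6.5×7.55 + 0.2×128 = 207.7
Vm = 58.0 · log₁₀(4.7908) = 58.0 × (0.6804) = 39.46 mV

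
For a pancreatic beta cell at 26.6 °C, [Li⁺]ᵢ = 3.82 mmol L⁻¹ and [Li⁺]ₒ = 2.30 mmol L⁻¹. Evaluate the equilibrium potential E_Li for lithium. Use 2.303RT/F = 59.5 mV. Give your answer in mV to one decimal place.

E = (59.5/z) · log₁₀([Li⁺]_out/[Li⁺]_in) with z = +1.
= (59.5/1) · log₁₀(2.30/3.82) = 59.50 · log₁₀(0.6021)
= 59.50 · (-0.2203) = -13.11 mV

-13.1 mV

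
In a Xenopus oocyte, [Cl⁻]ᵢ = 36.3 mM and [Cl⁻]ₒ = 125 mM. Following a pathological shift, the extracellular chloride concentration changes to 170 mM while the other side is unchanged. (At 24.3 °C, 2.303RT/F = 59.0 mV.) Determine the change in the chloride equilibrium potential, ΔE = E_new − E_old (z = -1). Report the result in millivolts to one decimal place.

E_old = (59.0/-1)·log₁₀(125/36.3) = -31.68 mV
E_new = (59.0/-1)·log₁₀(170/36.3) = -39.56 mV
ΔE = -39.56 − (-31.68) = -7.88 mV

-7.9 mV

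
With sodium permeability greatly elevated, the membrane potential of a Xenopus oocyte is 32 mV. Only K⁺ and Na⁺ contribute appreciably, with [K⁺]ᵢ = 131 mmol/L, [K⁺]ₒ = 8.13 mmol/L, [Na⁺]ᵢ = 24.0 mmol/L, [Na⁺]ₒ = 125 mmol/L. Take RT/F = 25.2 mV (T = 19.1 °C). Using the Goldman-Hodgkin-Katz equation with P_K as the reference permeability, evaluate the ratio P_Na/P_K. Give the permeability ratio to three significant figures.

11.6

Let α = P_Na/P_K. GHK: Vm = 25.2·ln[(Kₒ + α·Naₒ)/(Kᵢ + α·Naᵢ)].
e^(Vm/25.2) = e^(32.0/25.2) = 3.5603
So 3.5603·(Kᵢ + α·Naᵢ) = Kₒ + α·Naₒ → α = (3.5603·131.0 − 8.13) / (125.0 − 3.5603·24.0)
α = (466.4 − 8.13) / (125.0 − 85.45) = 458.3/39.55 = 11.59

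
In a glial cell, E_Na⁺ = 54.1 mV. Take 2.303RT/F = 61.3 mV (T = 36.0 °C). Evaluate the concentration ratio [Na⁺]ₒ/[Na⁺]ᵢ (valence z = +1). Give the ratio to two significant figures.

log₁₀([out]/[in]) = E·z/(61.3) = 54.1 × 1 / 61.3 = 0.8825
[out]/[in] = 10^(0.8825) = 7.63

7.6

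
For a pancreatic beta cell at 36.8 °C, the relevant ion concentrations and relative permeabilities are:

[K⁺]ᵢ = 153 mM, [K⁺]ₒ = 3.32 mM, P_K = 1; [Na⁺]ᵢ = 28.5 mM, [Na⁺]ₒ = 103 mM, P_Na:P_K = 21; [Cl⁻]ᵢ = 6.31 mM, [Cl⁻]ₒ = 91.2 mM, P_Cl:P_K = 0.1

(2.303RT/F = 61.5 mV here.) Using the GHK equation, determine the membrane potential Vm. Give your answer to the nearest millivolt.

28 mV

Vm = 61.5 · log₁₀[(Σ P·[cation]ₒ + Σ P·[anion]ᵢ) / (Σ P·[cation]ᵢ + Σ P·[anion]ₒ)]
Numerator = 1×3.32 + 21×103 + 0.1×6.31 = 2167
Denominator = 1×153 + 21×28.5 + 0.1×91.2 = 760.6
Vm = 61.5 · log₁₀(2.8489) = 61.5 × (0.4547) = 27.96 mV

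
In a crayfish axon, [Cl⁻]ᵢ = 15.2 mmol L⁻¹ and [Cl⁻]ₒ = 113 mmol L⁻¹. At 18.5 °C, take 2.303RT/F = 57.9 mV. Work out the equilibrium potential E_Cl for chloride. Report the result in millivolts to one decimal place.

-50.4 mV

E = (57.9/z) · log₁₀([Cl⁻]_out/[Cl⁻]_in) with z = -1.
For an anion, dividing by z = -1 reverses the sign.
= (57.9/-1) · log₁₀(113/15.2) = -57.90 · log₁₀(7.434)
= -57.90 · (0.8712) = -50.44 mV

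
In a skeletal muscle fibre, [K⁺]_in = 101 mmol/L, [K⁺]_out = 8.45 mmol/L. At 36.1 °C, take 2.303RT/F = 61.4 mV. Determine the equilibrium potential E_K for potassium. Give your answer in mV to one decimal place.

-66.2 mV

E = (61.4/z) · log₁₀([K⁺]_out/[K⁺]_in) with z = +1.
= (61.4/1) · log₁₀(8.45/101) = 61.40 · log₁₀(0.08366)
= 61.40 · (-1.0775) = -66.16 mV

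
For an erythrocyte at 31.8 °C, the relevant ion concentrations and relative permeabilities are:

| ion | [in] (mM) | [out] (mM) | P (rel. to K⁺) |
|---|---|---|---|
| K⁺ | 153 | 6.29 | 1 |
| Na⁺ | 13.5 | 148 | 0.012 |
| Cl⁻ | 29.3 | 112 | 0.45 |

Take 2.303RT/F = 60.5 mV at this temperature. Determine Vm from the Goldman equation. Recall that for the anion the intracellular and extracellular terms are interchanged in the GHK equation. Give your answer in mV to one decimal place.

Vm = 60.5 · log₁₀[(Σ P·[cation]ₒ + Σ P·[anion]ᵢ) / (Σ P·[cation]ᵢ + Σ P·[anion]ₒ)]
Numerator = 1×6.29 + 0.012×148 + 0.45×29.3 = 21.25
Denominator = 1×153 + 0.012×13.5 + 0.45×112 = 203.6
Vm = 60.5 · log₁₀(0.1044) = 60.5 × (-0.9813) = -59.37 mV

-59.4 mV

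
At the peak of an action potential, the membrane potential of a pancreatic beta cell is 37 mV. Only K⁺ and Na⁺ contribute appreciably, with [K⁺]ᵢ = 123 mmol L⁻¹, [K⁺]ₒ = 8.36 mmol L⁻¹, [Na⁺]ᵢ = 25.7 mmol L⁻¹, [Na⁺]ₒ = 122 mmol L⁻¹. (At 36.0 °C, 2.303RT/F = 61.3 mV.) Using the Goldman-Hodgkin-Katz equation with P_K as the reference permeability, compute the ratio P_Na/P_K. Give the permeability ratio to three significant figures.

Let α = P_Na/P_K. GHK: Vm = 61.3·log₁₀[(Kₒ + α·Naₒ)/(Kᵢ + α·Naᵢ)].
10^(Vm/61.3) = 10^(37.0/61.3) = 4.0141
So 4.0141·(Kᵢ + α·Naᵢ) = Kₒ + α·Naₒ → α = (4.0141·123.0 − 8.36) / (122.0 − 4.0141·25.7)
α = (493.7 − 8.36) / (122.0 − 103.2) = 485.4/18.84 = 25.77

25.8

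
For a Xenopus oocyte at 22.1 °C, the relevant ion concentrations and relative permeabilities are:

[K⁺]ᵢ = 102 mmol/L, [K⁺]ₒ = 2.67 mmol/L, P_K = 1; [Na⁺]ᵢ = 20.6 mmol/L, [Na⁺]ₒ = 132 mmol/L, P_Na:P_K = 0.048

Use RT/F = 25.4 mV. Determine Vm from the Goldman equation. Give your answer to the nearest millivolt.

-62 mV

Vm = 25.4 · ln[(Σ P·[cation]ₒ + Σ P·[anion]ᵢ) / (Σ P·[cation]ᵢ + Σ P·[anion]ₒ)]
Numerator = 1×2.67 + 0.048×132 = 9.006
Denominator = 1×102 + 0.048×20.6 = 103
Vm = 25.4 · ln(0.087446) = 25.4 × (-2.4367) = -61.89 mV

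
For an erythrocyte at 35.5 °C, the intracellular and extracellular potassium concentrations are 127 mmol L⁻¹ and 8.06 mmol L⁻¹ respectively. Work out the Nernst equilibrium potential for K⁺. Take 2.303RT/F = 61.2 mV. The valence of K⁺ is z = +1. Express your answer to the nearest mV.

E = (61.2/z) · log₁₀([K⁺]_out/[K⁺]_in) with z = +1.
= (61.2/1) · log₁₀(8.06/127) = 61.20 · log₁₀(0.06346)
= 61.20 · (-1.1975) = -73.29 mV

-73 mV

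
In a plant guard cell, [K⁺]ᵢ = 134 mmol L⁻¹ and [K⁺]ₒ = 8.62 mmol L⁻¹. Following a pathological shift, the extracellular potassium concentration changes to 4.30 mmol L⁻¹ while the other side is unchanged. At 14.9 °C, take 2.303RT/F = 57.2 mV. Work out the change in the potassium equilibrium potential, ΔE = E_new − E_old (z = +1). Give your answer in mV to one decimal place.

E_old = (57.2/1)·log₁₀(8.62/134) = -68.16 mV
E_new = (57.2/1)·log₁₀(4.30/134) = -85.44 mV
ΔE = -85.44 − (-68.16) = -17.28 mV

-17.3 mV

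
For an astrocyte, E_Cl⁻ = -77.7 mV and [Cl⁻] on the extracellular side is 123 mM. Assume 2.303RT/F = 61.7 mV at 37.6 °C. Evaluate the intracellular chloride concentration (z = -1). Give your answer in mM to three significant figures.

6.77 mM

Nernst: E = (61.7/-1) · log₁₀([out]/[in]), so log₁₀([out]/[in]) = -77.7 × -1 / 61.7 = 1.2593.
[out]/[in] = 10^(1.2593) = 18.17.
[in] = 123 / 18.17 = 6.77 mM.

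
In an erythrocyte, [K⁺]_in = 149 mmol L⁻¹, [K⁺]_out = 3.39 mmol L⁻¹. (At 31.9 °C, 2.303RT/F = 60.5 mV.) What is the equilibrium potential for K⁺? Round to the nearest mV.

E = (60.5/z) · log₁₀([K⁺]_out/[K⁺]_in) with z = +1.
= (60.5/1) · log₁₀(3.39/149) = 60.50 · log₁₀(0.02275)
= 60.50 · (-1.6430) = -99.40 mV

-99 mV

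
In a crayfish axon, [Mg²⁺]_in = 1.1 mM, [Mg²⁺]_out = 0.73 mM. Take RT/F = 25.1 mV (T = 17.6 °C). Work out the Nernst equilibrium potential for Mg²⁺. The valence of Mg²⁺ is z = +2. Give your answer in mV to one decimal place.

-5.1 mV

E = (25.1/z) · ln([Mg²⁺]_out/[Mg²⁺]_in) with z = +2.
= (25.1/2) · ln(0.73/1.1) = 12.55 · ln(0.6636)
= 12.55 · (-0.4100) = -5.15 mV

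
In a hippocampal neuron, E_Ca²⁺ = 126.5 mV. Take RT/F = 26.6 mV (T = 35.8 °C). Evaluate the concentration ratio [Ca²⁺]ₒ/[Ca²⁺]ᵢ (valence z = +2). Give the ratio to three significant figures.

ln([out]/[in]) = E·z/(26.6) = 126.5 × 2 / 26.6 = 9.5113
[out]/[in] = e^(9.5113) = 1.351e+04

13500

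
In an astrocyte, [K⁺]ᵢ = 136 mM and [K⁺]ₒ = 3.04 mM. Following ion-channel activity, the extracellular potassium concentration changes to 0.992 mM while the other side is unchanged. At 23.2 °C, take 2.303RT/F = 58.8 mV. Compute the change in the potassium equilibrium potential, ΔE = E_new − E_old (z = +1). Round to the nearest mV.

-29 mV

E_old = (58.8/1)·log₁₀(3.04/136) = -97.06 mV
E_new = (58.8/1)·log₁₀(0.992/136) = -125.66 mV
ΔE = -125.66 − (-97.06) = -28.60 mV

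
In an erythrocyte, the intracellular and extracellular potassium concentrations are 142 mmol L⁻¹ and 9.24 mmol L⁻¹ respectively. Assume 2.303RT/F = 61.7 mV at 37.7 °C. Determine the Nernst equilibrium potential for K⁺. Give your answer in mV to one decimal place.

E = (61.7/z) · log₁₀([K⁺]_out/[K⁺]_in) with z = +1.
= (61.7/1) · log₁₀(9.24/142) = 61.70 · log₁₀(0.06507)
= 61.70 · (-1.1866) = -73.21 mV

-73.2 mV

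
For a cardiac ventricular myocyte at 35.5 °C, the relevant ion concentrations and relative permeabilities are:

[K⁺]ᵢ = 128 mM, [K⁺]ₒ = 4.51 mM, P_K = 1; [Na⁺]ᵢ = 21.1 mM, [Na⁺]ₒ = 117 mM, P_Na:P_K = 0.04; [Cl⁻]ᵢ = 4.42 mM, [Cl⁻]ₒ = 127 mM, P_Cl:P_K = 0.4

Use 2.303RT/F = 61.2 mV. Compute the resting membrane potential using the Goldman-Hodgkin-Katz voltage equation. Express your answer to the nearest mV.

Vm = 61.2 · log₁₀[(Σ P·[cation]ₒ + Σ P·[anion]ᵢ) / (Σ P·[cation]ᵢ + Σ P·[anion]ₒ)]
Numerator = 1×4.51 + 0.04×117 + 0.4×4.42 = 10.96
Denominator = 1×128 + 0.04×21.1 + 0.4×127 = 179.6
Vm = 61.2 · log₁₀(0.060998) = 61.2 × (-1.2147) = -74.34 mV

-74 mV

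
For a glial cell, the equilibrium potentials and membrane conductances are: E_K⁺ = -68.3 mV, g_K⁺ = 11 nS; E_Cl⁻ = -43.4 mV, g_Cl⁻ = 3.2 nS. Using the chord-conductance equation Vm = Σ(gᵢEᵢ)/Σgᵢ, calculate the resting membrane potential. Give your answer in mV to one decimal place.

-62.7 mV

Σ gᵢEᵢ = 11·(-68.3) + 3.2·(-43.4) = -890.18
Σ gᵢ = 11 + 3.2 = 14.2
Vm = -890.18 / 14.2 = -62.69 mV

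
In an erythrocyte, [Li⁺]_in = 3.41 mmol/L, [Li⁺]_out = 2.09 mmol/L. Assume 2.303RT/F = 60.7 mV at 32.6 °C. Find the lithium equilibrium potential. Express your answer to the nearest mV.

-13 mV

E = (60.7/z) · log₁₀([Li⁺]_out/[Li⁺]_in) with z = +1.
= (60.7/1) · log₁₀(2.09/3.41) = 60.70 · log₁₀(0.6129)
= 60.70 · (-0.2126) = -12.91 mV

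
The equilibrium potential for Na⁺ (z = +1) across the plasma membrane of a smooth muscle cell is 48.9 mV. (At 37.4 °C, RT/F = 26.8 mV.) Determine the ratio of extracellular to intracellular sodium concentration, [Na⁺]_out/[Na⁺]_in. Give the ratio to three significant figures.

ln([out]/[in]) = E·z/(26.8) = 48.9 × 1 / 26.8 = 1.8246
[out]/[in] = e^(1.8246) = 6.2

6.20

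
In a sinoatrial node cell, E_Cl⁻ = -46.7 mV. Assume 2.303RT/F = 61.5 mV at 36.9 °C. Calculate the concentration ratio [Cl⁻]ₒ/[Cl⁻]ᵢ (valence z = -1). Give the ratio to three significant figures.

log₁₀([out]/[in]) = E·z/(61.5) = -46.7 × -1 / 61.5 = 0.7593
[out]/[in] = 10^(0.7593) = 5.746

5.75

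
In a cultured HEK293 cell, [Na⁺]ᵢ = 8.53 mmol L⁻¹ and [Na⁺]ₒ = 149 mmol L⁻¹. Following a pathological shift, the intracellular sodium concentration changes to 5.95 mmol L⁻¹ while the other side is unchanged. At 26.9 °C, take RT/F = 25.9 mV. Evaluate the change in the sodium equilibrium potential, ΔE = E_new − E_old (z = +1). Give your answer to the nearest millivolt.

9 mV

E_old = (25.9/1)·ln(149/8.53) = 74.08 mV
E_new = (25.9/1)·ln(149/5.95) = 83.41 mV
ΔE = 83.41 − (74.08) = 9.33 mV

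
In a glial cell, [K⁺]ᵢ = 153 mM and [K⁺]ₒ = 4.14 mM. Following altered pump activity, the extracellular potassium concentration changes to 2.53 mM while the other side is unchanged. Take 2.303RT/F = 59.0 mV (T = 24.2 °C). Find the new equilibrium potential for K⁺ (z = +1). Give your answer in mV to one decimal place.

After the shift: [K⁺]_out = 2.53, [K⁺]_in = 153 mM.
E_new = (59.0/1)·log₁₀(2.53/153) = 59.00 · (-1.7816) = -105.11 mV

-105.1 mV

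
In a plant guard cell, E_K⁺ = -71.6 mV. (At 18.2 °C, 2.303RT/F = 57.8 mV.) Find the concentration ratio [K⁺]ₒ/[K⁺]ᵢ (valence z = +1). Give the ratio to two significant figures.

0.058

log₁₀([out]/[in]) = E·z/(57.8) = -71.6 × 1 / 57.8 = -1.2388
[out]/[in] = 10^(-1.2388) = 0.05771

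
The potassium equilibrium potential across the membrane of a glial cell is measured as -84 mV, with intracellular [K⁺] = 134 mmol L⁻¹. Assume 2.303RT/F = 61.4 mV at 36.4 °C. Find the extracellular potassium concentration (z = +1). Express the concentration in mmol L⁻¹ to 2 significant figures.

5.7 mmol L⁻¹

Nernst: E = (61.4/1) · log₁₀([out]/[in]), so log₁₀([out]/[in]) = -84.0 × 1 / 61.4 = -1.3681.
[out]/[in] = 10^(-1.3681) = 0.04285.
[out] = 0.04285 × 134 = 5.742 mmol L⁻¹.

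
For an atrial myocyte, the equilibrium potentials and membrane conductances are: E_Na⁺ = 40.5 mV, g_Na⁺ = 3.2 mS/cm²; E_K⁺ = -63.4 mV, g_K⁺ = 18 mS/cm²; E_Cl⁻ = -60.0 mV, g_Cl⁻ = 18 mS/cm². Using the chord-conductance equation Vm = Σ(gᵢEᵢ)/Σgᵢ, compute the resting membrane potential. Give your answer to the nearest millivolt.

Σ gᵢEᵢ = 3.2·(40.5) + 18·(-63.4) + 18·(-60.0) = -2091.60
Σ gᵢ = 3.2 + 18 + 18 = 39.2
Vm = -2091.60 / 39.2 = -53.36 mV

-53 mV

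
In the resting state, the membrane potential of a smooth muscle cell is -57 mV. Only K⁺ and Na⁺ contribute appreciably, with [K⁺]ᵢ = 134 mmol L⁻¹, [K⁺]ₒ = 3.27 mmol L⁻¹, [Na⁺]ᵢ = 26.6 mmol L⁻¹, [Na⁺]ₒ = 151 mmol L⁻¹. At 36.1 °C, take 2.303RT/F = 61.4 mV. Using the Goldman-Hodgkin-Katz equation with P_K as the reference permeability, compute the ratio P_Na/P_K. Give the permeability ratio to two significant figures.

0.085

Let α = P_Na/P_K. GHK: Vm = 61.4·log₁₀[(Kₒ + α·Naₒ)/(Kᵢ + α·Naᵢ)].
10^(Vm/61.4) = 10^(-57.0/61.4) = 0.11794
So 0.11794·(Kᵢ + α·Naᵢ) = Kₒ + α·Naₒ → α = (0.11794·134.0 − 3.27) / (151.0 − 0.11794·26.6)
α = (15.8 − 3.27) / (151.0 − 3.137) = 12.53/147.9 = 0.08477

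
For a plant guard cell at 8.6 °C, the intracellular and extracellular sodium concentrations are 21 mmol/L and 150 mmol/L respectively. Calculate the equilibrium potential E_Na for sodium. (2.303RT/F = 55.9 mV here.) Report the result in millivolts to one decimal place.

47.7 mV

E = (55.9/z) · log₁₀([Na⁺]_out/[Na⁺]_in) with z = +1.
= (55.9/1) · log₁₀(150/21) = 55.90 · log₁₀(7.143)
= 55.90 · (0.8539) = 47.73 mV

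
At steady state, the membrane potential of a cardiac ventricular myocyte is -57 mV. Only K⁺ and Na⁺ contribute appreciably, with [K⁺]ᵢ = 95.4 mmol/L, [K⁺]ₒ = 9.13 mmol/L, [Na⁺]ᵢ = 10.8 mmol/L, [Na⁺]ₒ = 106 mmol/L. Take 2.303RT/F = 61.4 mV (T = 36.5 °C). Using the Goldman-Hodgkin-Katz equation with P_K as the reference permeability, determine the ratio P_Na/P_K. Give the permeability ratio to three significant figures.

0.0203

Let α = P_Na/P_K. GHK: Vm = 61.4·log₁₀[(Kₒ + α·Naₒ)/(Kᵢ + α·Naᵢ)].
10^(Vm/61.4) = 10^(-57.0/61.4) = 0.11794
So 0.11794·(Kᵢ + α·Naᵢ) = Kₒ + α·Naₒ → α = (0.11794·95.4 − 9.13) / (106.0 − 0.11794·10.8)
α = (11.25 − 9.13) / (106.0 − 1.274) = 2.121/104.7 = 0.02026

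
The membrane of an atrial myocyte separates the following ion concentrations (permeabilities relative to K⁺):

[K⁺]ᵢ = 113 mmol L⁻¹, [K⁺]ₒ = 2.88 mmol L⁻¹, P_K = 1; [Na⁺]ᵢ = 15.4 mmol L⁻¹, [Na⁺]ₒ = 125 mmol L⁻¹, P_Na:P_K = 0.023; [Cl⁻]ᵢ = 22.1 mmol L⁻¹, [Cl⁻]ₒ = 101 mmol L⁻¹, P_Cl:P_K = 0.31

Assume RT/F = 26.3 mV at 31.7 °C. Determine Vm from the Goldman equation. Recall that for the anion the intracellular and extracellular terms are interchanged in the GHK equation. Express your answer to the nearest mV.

Vm = 26.3 · ln[(Σ P·[cation]ₒ + Σ P·[anion]ᵢ) / (Σ P·[cation]ᵢ + Σ P·[anion]ₒ)]
Numerator = 1×2.88 + 0.023×125 + 0.31×22.1 = 12.61
Denominator = 1×113 + 0.023×15.4 + 0.31×101 = 144.7
Vm = 26.3 · ln(0.08714) = 26.3 × (-2.4402) = -64.18 mV

-64 mV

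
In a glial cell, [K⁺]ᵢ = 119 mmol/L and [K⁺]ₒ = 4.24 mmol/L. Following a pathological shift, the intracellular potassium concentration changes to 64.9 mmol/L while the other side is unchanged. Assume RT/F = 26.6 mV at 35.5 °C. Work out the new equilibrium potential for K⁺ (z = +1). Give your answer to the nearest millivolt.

After the shift: [K⁺]_out = 4.24, [K⁺]_in = 64.9 mmol/L.
E_new = (26.6/1)·ln(4.24/64.9) = 26.60 · (-2.7283) = -72.57 mV

-73 mV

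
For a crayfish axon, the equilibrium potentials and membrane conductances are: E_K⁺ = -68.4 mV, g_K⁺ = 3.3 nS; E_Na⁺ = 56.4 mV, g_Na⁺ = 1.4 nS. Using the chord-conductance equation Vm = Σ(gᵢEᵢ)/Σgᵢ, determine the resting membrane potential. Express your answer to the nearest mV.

Σ gᵢEᵢ = 3.3·(-68.4) + 1.4·(56.4) = -146.76
Σ gᵢ = 3.3 + 1.4 = 4.7
Vm = -146.76 / 4.7 = -31.23 mV

-31 mV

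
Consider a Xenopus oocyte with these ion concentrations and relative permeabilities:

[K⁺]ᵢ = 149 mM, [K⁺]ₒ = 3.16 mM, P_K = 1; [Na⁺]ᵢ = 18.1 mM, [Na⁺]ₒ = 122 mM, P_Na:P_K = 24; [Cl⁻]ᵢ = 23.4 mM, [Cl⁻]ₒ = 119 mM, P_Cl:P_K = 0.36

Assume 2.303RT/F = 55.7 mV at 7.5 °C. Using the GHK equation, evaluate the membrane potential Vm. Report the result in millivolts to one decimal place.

37.4 mV

Vm = 55.7 · log₁₀[(Σ P·[cation]ₒ + Σ P·[anion]ᵢ) / (Σ P·[cation]ᵢ + Σ P·[anion]ₒ)]
Numerator = 1×3.16 + 24×122 + 0.36×23.4 = 2940
Denominator = 1×149 + 24×18.1 + 0.36×119 = 626.2
Vm = 55.7 · log₁₀(4.694) = 55.7 × (0.6715) = 37.41 mV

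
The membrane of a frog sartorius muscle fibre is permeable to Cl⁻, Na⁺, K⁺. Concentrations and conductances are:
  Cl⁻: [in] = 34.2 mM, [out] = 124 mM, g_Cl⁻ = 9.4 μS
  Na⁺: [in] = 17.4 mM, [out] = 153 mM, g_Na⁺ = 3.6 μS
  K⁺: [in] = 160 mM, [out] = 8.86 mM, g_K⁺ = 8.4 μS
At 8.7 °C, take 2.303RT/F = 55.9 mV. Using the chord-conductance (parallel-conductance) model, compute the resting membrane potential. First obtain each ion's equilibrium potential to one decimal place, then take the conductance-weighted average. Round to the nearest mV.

-32 mV

E_Cl⁻ = (55.9/-1)·log₁₀(124/34.2) = -31.3 mV
E_Na⁺ = (55.9/1)·log₁₀(153/17.4) = 52.8 mV
E_K⁺ = (55.9/1)·log₁₀(8.86/160) = -70.2 mV
Vm = (Σ gᵢEᵢ)/(Σ gᵢ) = (9.4·-31.3 + 3.6·52.8 + 8.4·-70.2) / (9.4 + 3.6 + 8.4)
= -693.82 / 21.4 = -32.42 mV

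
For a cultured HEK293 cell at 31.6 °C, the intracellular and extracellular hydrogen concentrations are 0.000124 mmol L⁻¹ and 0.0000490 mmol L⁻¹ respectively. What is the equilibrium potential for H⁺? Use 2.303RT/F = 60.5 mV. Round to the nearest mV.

E = (60.5/z) · log₁₀([H⁺]_out/[H⁺]_in) with z = +1.
= (60.5/1) · log₁₀(0.0000490/0.000124) = 60.50 · log₁₀(0.3952)
= 60.50 · (-0.4032) = -24.40 mV

-24 mV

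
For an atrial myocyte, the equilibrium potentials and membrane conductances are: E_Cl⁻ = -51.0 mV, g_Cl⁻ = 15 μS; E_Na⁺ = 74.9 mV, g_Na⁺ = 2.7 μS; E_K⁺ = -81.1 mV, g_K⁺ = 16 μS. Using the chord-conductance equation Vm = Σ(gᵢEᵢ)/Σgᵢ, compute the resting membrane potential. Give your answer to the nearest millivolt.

Σ gᵢEᵢ = 15·(-51.0) + 2.7·(74.9) + 16·(-81.1) = -1860.37
Σ gᵢ = 15 + 2.7 + 16 = 33.7
Vm = -1860.37 / 33.7 = -55.20 mV

-55 mV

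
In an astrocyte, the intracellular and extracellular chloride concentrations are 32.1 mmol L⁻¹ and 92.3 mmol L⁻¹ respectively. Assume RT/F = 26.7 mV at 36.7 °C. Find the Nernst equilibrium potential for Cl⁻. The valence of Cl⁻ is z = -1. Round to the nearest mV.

-28 mV

E = (26.7/z) · ln([Cl⁻]_out/[Cl⁻]_in) with z = -1.
For an anion, dividing by z = -1 reverses the sign.
= (26.7/-1) · ln(92.3/32.1) = -26.70 · ln(2.875)
= -26.70 · (1.0562) = -28.20 mV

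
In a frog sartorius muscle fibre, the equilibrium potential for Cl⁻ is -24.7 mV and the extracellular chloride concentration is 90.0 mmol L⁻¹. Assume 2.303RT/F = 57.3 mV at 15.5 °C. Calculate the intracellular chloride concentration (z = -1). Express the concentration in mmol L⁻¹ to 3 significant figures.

33.4 mmol L⁻¹

Nernst: E = (57.3/-1) · log₁₀([out]/[in]), so log₁₀([out]/[in]) = -24.7 × -1 / 57.3 = 0.4311.
[out]/[in] = 10^(0.4311) = 2.698.
[in] = 90.0 / 2.698 = 33.36 mmol L⁻¹.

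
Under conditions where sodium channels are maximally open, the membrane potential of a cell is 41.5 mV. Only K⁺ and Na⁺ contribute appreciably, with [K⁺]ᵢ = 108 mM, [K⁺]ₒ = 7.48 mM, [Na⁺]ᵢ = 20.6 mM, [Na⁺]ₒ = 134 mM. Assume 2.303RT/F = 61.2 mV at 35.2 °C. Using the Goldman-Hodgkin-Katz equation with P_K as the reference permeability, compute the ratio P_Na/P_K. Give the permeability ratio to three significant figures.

14.2

Let α = P_Na/P_K. GHK: Vm = 61.2·log₁₀[(Kₒ + α·Naₒ)/(Kᵢ + α·Naᵢ)].
10^(Vm/61.2) = 10^(41.5/61.2) = 4.7655
So 4.7655·(Kᵢ + α·Naᵢ) = Kₒ + α·Naₒ → α = (4.7655·108.0 − 7.48) / (134.0 − 4.7655·20.6)
α = (514.7 − 7.48) / (134.0 − 98.17) = 507.2/35.83 = 14.15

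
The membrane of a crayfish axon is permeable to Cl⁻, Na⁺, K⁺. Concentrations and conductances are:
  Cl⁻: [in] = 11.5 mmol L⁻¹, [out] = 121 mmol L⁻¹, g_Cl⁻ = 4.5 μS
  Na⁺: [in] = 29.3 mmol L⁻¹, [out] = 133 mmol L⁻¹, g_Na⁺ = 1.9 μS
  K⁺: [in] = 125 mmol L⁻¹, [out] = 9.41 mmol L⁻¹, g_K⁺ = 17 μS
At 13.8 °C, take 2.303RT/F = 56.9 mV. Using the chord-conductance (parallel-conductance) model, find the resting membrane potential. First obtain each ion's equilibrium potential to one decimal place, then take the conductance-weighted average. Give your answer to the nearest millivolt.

-55 mV

E_Cl⁻ = (56.9/-1)·log₁₀(121/11.5) = -58.2 mV
E_Na⁺ = (56.9/1)·log₁₀(133/29.3) = 37.4 mV
E_K⁺ = (56.9/1)·log₁₀(9.41/125) = -63.9 mV
Vm = (Σ gᵢEᵢ)/(Σ gᵢ) = (4.5·-58.2 + 1.9·37.4 + 17·-63.9) / (4.5 + 1.9 + 17)
= -1277.14 / 23.4 = -54.58 mV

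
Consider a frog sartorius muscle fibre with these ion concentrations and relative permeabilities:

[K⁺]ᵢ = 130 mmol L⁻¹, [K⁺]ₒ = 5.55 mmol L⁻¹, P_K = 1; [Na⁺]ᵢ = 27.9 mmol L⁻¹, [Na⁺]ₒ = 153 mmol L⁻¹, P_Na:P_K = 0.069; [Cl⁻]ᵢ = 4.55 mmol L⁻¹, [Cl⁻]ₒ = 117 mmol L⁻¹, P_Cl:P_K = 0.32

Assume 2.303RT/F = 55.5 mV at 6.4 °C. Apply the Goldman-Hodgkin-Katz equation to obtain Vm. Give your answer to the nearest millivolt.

Vm = 55.5 · log₁₀[(Σ P·[cation]ₒ + Σ P·[anion]ᵢ) / (Σ P·[cation]ᵢ + Σ P·[anion]ₒ)]
Numerator = 1×5.55 + 0.069×153 + 0.32×4.55 = 17.56
Denominator = 1×130 + 0.069×27.9 + 0.32×117 = 169.4
Vm = 55.5 · log₁₀(0.1037) = 55.5 × (-0.9842) = -54.62 mV

-55 mV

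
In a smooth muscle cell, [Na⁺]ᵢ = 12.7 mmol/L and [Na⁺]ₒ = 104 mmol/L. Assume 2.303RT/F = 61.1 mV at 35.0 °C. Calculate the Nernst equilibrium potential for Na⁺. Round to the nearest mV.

E = (61.1/z) · log₁₀([Na⁺]_out/[Na⁺]_in) with z = +1.
= (61.1/1) · log₁₀(104/12.7) = 61.10 · log₁₀(8.189)
= 61.10 · (0.9132) = 55.80 mV

56 mV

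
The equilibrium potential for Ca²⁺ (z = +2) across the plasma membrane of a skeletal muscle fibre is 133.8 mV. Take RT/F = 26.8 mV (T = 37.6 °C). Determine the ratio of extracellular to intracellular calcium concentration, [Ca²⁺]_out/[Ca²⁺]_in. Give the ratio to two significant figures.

22000

ln([out]/[in]) = E·z/(26.8) = 133.8 × 2 / 26.8 = 9.9851
[out]/[in] = e^(9.9851) = 2.17e+04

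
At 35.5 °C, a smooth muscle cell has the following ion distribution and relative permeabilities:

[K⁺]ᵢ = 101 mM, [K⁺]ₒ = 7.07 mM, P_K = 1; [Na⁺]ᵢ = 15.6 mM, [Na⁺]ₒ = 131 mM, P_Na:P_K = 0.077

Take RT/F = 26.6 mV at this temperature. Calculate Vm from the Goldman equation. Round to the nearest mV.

Vm = 26.6 · ln[(Σ P·[cation]ₒ + Σ P·[anion]ᵢ) / (Σ P·[cation]ᵢ + Σ P·[anion]ₒ)]
Numerator = 1×7.07 + 0.077×131 = 17.16
Denominator = 1×101 + 0.077×15.6 = 102.2
Vm = 26.6 · ln(0.16787) = 26.6 × (-1.7845) = -47.47 mV

-47 mV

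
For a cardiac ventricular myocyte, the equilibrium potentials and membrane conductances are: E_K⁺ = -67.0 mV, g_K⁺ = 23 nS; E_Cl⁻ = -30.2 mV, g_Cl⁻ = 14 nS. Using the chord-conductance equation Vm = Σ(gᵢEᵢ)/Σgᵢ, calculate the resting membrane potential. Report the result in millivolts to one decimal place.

Σ gᵢEᵢ = 23·(-67.0) + 14·(-30.2) = -1963.80
Σ gᵢ = 23 + 14 = 37
Vm = -1963.80 / 37 = -53.08 mV

-53.1 mV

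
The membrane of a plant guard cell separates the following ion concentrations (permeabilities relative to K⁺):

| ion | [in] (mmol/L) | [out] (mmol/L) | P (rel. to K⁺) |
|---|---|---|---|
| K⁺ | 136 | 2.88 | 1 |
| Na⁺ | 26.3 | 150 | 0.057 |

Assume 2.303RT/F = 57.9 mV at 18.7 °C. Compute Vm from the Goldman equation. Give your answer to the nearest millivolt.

Vm = 57.9 · log₁₀[(Σ P·[cation]ₒ + Σ P·[anion]ᵢ) / (Σ P·[cation]ᵢ + Σ P·[anion]ₒ)]
Numerator = 1×2.88 + 0.057×150 = 11.43
Denominator = 1×136 + 0.057×26.3 = 137.5
Vm = 57.9 · log₁₀(0.083128) = 57.9 × (-1.0803) = -62.55 mV

-63 mV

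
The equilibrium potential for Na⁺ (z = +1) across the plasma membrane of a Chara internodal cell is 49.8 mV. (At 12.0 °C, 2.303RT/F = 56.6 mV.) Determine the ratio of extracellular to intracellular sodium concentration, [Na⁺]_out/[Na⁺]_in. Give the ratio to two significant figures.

7.6

log₁₀([out]/[in]) = E·z/(56.6) = 49.8 × 1 / 56.6 = 0.8799
[out]/[in] = 10^(0.8799) = 7.583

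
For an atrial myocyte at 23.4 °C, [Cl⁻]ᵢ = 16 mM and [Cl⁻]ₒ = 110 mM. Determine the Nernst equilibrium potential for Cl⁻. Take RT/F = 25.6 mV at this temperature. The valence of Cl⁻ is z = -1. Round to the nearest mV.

-49 mV

E = (25.6/z) · ln([Cl⁻]_out/[Cl⁻]_in) with z = -1.
For an anion, dividing by z = -1 reverses the sign.
= (25.6/-1) · ln(110/16) = -25.60 · ln(6.875)
= -25.60 · (1.9279) = -49.35 mV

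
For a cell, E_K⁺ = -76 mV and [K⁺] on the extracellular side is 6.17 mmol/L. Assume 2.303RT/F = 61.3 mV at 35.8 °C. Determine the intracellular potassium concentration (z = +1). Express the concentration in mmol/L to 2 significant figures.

Nernst: E = (61.3/1) · log₁₀([out]/[in]), so log₁₀([out]/[in]) = -76.0 × 1 / 61.3 = -1.2398.
[out]/[in] = 10^(-1.2398) = 0.05757.
[in] = 6.17 / 0.05757 = 107.2 mmol/L.

110 mmol/L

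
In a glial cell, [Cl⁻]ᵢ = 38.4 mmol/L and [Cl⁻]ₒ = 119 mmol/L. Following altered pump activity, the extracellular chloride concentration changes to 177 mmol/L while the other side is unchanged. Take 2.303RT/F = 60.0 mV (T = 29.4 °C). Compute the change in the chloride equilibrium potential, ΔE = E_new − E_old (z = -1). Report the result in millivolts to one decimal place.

-10.3 mV

E_old = (60.0/-1)·log₁₀(119/38.4) = -29.47 mV
E_new = (60.0/-1)·log₁₀(177/38.4) = -39.82 mV
ΔE = -39.82 − (-29.47) = -10.35 mV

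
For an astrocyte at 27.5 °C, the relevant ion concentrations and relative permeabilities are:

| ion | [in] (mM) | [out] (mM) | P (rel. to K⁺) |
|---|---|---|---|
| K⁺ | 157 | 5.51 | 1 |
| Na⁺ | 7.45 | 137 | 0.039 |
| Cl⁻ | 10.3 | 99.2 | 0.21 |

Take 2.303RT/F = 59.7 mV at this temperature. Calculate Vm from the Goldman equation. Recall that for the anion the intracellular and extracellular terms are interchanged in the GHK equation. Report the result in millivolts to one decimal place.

Vm = 59.7 · log₁₀[(Σ P·[cation]ₒ + Σ P·[anion]ᵢ) / (Σ P·[cation]ᵢ + Σ P·[anion]ₒ)]
Numerator = 1×5.51 + 0.039×137 + 0.21×10.3 = 13.02
Denominator = 1×157 + 0.039×7.45 + 0.21×99.2 = 178.1
Vm = 59.7 · log₁₀(0.073073) = 59.7 × (-1.1362) = -67.83 mV

-67.8 mV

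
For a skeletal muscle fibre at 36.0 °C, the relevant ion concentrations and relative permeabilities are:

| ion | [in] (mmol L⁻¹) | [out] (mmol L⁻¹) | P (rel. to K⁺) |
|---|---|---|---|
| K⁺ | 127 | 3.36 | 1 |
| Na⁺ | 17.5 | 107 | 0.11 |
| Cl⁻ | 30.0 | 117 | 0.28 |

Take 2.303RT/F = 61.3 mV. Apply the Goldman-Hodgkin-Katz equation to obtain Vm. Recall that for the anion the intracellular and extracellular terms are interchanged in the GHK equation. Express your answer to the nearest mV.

-51 mV

Vm = 61.3 · log₁₀[(Σ P·[cation]ₒ + Σ P·[anion]ᵢ) / (Σ P·[cation]ᵢ + Σ P·[anion]ₒ)]
Numerator = 1×3.36 + 0.11×107 + 0.28×30.0 = 23.53
Denominator = 1×127 + 0.11×17.5 + 0.28×117 = 161.7
Vm = 61.3 · log₁₀(0.14553) = 61.3 × (-0.8370) = -51.31 mV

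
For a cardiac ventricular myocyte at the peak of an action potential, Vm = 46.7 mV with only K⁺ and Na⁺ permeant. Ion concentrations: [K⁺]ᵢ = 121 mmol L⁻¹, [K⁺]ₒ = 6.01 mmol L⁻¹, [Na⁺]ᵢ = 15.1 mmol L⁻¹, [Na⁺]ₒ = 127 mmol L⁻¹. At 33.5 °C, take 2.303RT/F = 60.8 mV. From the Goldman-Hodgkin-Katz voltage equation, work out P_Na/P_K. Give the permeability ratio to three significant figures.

Let α = P_Na/P_K. GHK: Vm = 60.8·log₁₀[(Kₒ + α·Naₒ)/(Kᵢ + α·Naᵢ)].
10^(Vm/60.8) = 10^(46.7/60.8) = 5.8626
So 5.8626·(Kᵢ + α·Naᵢ) = Kₒ + α·Naₒ → α = (5.8626·121.0 − 6.01) / (127.0 − 5.8626·15.1)
α = (709.4 − 6.01) / (127.0 − 88.53) = 703.4/38.47 = 18.28

18.3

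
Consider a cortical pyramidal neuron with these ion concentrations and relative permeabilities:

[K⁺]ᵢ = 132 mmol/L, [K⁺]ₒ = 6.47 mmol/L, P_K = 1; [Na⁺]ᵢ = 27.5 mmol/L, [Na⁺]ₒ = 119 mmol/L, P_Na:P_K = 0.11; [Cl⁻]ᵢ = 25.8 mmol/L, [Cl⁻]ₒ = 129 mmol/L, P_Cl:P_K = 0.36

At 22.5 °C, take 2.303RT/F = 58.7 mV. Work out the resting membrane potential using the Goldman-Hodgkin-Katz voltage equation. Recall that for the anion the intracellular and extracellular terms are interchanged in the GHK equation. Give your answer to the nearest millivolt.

-47 mV

Vm = 58.7 · log₁₀[(Σ P·[cation]ₒ + Σ P·[anion]ᵢ) / (Σ P·[cation]ᵢ + Σ P·[anion]ₒ)]
Numerator = 1×6.47 + 0.11×119 + 0.36×25.8 = 28.85
Denominator = 1×132 + 0.11×27.5 + 0.36×129 = 181.5
Vm = 58.7 · log₁₀(0.15897) = 58.7 × (-0.7987) = -46.88 mV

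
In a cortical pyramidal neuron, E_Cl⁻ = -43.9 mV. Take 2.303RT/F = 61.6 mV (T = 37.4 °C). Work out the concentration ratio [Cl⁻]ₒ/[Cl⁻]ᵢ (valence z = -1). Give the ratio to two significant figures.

log₁₀([out]/[in]) = E·z/(61.6) = -43.9 × -1 / 61.6 = 0.7127
[out]/[in] = 10^(0.7127) = 5.16

5.2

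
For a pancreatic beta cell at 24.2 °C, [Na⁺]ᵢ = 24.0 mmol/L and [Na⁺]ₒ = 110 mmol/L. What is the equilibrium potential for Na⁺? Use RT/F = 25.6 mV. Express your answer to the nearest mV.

E = (25.6/z) · ln([Na⁺]_out/[Na⁺]_in) with z = +1.
= (25.6/1) · ln(110/24.0) = 25.60 · ln(4.583)
= 25.60 · (1.5224) = 38.97 mV

39 mV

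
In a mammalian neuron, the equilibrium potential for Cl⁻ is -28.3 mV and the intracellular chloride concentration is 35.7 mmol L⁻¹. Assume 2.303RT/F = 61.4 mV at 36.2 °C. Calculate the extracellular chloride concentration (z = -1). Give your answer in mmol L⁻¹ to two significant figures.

Nernst: E = (61.4/-1) · log₁₀([out]/[in]), so log₁₀([out]/[in]) = -28.3 × -1 / 61.4 = 0.4609.
[out]/[in] = 10^(0.4609) = 2.89.
[out] = 2.89 × 35.7 = 103.2 mmol L⁻¹.

100 mmol L⁻¹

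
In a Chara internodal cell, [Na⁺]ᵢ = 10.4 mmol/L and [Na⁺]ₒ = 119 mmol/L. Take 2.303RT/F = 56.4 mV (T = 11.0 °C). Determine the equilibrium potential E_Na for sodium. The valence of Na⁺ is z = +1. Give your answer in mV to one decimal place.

59.7 mV

E = (56.4/z) · log₁₀([Na⁺]_out/[Na⁺]_in) with z = +1.
= (56.4/1) · log₁₀(119/10.4) = 56.40 · log₁₀(11.44)
= 56.40 · (1.0585) = 59.70 mV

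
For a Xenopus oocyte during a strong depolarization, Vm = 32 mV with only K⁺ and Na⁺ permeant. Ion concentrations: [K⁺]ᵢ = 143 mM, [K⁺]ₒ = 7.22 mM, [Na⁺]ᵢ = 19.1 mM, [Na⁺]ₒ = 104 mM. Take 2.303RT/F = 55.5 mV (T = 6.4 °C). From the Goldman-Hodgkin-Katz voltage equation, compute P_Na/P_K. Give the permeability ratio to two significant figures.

17

Let α = P_Na/P_K. GHK: Vm = 55.5·log₁₀[(Kₒ + α·Naₒ)/(Kᵢ + α·Naᵢ)].
10^(Vm/55.5) = 10^(32.0/55.5) = 3.772
So 3.772·(Kᵢ + α·Naᵢ) = Kₒ + α·Naₒ → α = (3.772·143.0 − 7.22) / (104.0 − 3.772·19.1)
α = (539.4 − 7.22) / (104.0 − 72.05) = 532.2/31.95 = 16.65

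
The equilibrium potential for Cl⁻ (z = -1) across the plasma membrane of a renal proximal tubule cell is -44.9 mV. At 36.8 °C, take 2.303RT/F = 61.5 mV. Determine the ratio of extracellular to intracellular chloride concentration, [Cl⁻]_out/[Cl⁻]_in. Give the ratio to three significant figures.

5.37

log₁₀([out]/[in]) = E·z/(61.5) = -44.9 × -1 / 61.5 = 0.7301
[out]/[in] = 10^(0.7301) = 5.371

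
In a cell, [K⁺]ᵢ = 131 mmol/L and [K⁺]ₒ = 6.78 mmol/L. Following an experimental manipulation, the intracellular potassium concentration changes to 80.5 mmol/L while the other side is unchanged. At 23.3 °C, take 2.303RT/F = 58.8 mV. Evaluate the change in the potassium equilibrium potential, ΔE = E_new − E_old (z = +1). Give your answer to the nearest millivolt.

E_old = (58.8/1)·log₁₀(6.78/131) = -75.62 mV
E_new = (58.8/1)·log₁₀(6.78/80.5) = -63.18 mV
ΔE = -63.18 − (-75.62) = 12.43 mV

12 mV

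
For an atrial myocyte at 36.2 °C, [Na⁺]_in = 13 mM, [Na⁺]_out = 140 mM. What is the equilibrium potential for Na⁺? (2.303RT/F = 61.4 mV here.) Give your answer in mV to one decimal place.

E = (61.4/z) · log₁₀([Na⁺]_out/[Na⁺]_in) with z = +1.
= (61.4/1) · log₁₀(140/13) = 61.40 · log₁₀(10.77)
= 61.40 · (1.0322) = 63.38 mV

63.4 mV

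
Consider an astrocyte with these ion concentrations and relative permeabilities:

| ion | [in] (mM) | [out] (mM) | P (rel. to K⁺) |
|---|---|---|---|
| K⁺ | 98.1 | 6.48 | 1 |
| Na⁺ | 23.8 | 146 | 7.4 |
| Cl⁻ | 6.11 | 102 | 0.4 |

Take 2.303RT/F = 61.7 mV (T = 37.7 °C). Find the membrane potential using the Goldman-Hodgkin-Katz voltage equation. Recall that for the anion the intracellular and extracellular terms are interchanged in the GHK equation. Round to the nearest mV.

33 mV

Vm = 61.7 · log₁₀[(Σ P·[cation]ₒ + Σ P·[anion]ᵢ) / (Σ P·[cation]ᵢ + Σ P·[anion]ₒ)]
Numerator = 1×6.48 + 7.4×146 + 0.4×6.11 = 1089
Denominator = 1×98.1 + 7.4×23.8 + 0.4×102 = 315
Vm = 61.7 · log₁₀(3.458) = 61.7 × (0.5388) = 33.25 mV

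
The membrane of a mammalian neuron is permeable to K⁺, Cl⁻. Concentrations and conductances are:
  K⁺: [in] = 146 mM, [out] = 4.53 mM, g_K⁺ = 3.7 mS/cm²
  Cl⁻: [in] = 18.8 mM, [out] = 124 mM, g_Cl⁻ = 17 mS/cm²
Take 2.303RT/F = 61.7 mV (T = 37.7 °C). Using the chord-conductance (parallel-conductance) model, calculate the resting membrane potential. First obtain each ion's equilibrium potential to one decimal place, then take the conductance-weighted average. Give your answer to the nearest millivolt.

-58 mV

E_K⁺ = (61.7/1)·log₁₀(4.53/146) = -93.1 mV
E_Cl⁻ = (61.7/-1)·log₁₀(124/18.8) = -50.5 mV
Vm = (Σ gᵢEᵢ)/(Σ gᵢ) = (3.7·-93.1 + 17·-50.5) / (3.7 + 17)
= -1202.97 / 20.7 = -58.11 mV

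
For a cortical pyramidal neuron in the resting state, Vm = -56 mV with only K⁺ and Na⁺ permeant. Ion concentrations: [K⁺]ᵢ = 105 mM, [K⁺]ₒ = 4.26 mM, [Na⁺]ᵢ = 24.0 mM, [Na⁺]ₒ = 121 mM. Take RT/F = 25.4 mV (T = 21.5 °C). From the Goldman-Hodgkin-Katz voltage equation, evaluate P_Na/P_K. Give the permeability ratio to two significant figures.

Let α = P_Na/P_K. GHK: Vm = 25.4·ln[(Kₒ + α·Naₒ)/(Kᵢ + α·Naᵢ)].
e^(Vm/25.4) = e^(-56.0/25.4) = 0.11028
So 0.11028·(Kᵢ + α·Naᵢ) = Kₒ + α·Naₒ → α = (0.11028·105.0 − 4.26) / (121.0 − 0.11028·24.0)
α = (11.58 − 4.26) / (121.0 − 2.647) = 7.319/118.4 = 0.06184

0.062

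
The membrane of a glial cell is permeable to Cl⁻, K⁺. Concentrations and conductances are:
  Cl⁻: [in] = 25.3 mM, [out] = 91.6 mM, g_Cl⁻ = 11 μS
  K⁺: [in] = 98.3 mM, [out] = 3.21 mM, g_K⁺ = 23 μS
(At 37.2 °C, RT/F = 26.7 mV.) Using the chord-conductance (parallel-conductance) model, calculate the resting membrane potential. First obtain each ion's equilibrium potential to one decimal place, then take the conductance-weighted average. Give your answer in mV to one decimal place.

-73.0 mV

E_Cl⁻ = (26.7/-1)·ln(91.6/25.3) = -34.4 mV
E_K⁺ = (26.7/1)·ln(3.21/98.3) = -91.4 mV
Vm = (Σ gᵢEᵢ)/(Σ gᵢ) = (11·-34.4 + 23·-91.4) / (11 + 23)
= -2480.60 / 34 = -72.96 mV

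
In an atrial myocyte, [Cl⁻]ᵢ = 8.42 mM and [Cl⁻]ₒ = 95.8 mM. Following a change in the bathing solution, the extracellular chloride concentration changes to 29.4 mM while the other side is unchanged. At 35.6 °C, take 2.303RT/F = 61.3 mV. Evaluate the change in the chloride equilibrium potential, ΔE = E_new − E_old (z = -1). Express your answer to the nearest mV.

31 mV

E_old = (61.3/-1)·log₁₀(95.8/8.42) = -64.74 mV
E_new = (61.3/-1)·log₁₀(29.4/8.42) = -33.29 mV
ΔE = -33.29 − (-64.74) = 31.45 mV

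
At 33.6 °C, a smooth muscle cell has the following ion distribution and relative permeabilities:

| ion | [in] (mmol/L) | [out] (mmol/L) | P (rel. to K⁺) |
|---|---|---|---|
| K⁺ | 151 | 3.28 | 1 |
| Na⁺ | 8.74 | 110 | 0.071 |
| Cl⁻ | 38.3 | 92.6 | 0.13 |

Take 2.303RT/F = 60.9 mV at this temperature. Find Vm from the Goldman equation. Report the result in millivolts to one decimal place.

Vm = 60.9 · log₁₀[(Σ P·[cation]ₒ + Σ P·[anion]ᵢ) / (Σ P·[cation]ᵢ + Σ P·[anion]ₒ)]
Numerator = 1×3.28 + 0.071×110 + 0.13×38.3 = 16.07
Denominator = 1×151 + 0.071×8.74 + 0.13×92.6 = 163.7
Vm = 60.9 · log₁₀(0.098186) = 60.9 × (-1.0079) = -61.38 mV

-61.4 mV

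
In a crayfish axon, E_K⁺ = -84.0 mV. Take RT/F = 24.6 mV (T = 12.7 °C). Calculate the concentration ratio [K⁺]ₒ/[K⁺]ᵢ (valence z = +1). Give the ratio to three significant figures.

0.0329

ln([out]/[in]) = E·z/(24.6) = -84.0 × 1 / 24.6 = -3.4146
[out]/[in] = e^(-3.4146) = 0.03289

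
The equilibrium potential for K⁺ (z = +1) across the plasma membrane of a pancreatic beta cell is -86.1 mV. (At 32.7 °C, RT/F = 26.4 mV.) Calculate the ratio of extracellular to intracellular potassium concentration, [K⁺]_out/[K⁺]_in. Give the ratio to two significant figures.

ln([out]/[in]) = E·z/(26.4) = -86.1 × 1 / 26.4 = -3.2614
[out]/[in] = e^(-3.2614) = 0.03834

0.038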